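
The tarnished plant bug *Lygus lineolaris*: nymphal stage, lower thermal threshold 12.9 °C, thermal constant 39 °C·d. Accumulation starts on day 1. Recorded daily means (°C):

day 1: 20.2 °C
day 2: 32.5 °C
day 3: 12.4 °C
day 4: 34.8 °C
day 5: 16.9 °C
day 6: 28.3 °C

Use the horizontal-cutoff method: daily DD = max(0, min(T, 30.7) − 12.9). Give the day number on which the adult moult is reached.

Daily DD above 12.9 °C (capped at 17.8): 7.3, 17.8, 0.0, 17.8, 4.0, 15.4.
Cumulative: 7.3, 25.1, 25.1, 42.9, 46.9, 62.3.
The total first reaches 39 DD on day 4.

day 4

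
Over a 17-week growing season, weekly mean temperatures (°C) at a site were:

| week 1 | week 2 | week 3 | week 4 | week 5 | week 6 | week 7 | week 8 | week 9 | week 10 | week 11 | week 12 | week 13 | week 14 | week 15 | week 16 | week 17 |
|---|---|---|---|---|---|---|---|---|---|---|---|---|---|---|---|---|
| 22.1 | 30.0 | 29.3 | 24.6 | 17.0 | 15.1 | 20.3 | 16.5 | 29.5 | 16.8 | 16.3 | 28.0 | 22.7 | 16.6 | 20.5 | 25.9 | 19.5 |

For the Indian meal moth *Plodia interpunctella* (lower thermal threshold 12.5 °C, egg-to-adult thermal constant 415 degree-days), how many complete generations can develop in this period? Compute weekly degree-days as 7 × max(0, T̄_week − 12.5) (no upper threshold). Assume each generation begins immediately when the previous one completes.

2 generations

Weekly DD (7 × max(0, T̄ − 12.5)): 67.2, 122.5, 117.6, 84.7, 31.5, 18.2, 54.6, 28.0, 119.0, 30.1, 26.6, 108.5, 71.4, 28.7, 56.0, 93.8, 49.0.
Season total = 1107.4 DD.
Complete generations = ⌊1107.4 / 415⌋ = 2.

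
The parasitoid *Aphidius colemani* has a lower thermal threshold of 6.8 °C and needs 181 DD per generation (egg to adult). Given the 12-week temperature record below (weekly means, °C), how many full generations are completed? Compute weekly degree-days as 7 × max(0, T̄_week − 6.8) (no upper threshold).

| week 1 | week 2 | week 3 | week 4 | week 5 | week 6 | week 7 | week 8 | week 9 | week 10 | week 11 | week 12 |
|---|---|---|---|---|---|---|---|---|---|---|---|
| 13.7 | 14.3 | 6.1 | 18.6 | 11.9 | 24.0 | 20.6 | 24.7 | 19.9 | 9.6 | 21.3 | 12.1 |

4 generations

Weekly DD (7 × max(0, T̄ − 6.8)): 48.3, 52.5, 0.0, 82.6, 35.7, 120.4, 96.6, 125.3, 91.7, 19.6, 101.5, 37.1.
Season total = 811.3 DD.
Complete generations = ⌊811.3 / 181⌋ = 4.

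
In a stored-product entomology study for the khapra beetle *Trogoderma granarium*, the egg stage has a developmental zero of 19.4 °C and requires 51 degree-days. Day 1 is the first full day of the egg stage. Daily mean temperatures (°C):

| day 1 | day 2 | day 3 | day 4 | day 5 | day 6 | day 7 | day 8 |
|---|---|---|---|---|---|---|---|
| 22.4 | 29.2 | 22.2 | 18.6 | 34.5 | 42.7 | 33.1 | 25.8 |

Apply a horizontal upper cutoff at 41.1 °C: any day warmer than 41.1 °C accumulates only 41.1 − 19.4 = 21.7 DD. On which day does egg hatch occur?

Daily DD above 19.4 °C (capped at 21.7): 3.0, 9.8, 2.8, 0.0, 15.1, 21.7, 13.7, 6.4.
Cumulative: 3.0, 12.8, 15.6, 15.6, 30.7, 52.4, 66.1, 72.5.
The total first reaches 51 DD on day 6.

day 6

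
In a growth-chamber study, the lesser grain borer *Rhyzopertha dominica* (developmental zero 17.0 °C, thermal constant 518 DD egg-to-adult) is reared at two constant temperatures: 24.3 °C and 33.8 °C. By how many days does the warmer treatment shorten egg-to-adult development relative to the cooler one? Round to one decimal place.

At 24.3 °C: 518 / (24.3 − 17.0) = 518 / 7.3 = 70.959 d.
At 33.8 °C: 518 / (33.8 − 17.0) = 518 / 16.8 = 30.833 d.
Difference = |70.959 − 30.833| = 40.126 ≈ 40.1 days.

40.1 days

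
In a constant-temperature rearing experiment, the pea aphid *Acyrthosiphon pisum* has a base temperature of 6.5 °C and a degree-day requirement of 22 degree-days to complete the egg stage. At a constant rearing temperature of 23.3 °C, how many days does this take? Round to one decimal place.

1.3 days

Daily accumulation = 23.3 − 6.5 = 16.8 DD/day.
Duration = 22 / 16.8 = 1.310 ≈ 1.3 days.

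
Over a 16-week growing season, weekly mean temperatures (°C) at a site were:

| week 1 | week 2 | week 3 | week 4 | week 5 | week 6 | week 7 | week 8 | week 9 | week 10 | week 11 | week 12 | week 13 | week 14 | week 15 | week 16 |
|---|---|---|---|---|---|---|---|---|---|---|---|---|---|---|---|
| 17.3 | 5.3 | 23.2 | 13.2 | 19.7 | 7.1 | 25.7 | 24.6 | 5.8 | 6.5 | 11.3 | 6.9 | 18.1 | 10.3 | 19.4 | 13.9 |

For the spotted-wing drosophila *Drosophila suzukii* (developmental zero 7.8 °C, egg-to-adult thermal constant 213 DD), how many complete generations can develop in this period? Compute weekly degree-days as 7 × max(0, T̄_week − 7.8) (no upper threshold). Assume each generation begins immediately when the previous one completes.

Weekly DD (7 × max(0, T̄ − 7.8)): 66.5, 0.0, 107.8, 37.8, 83.3, 0.0, 125.3, 117.6, 0.0, 0.0, 24.5, 0.0, 72.1, 17.5, 81.2, 42.7.
Season total = 776.3 DD.
Complete generations = ⌊776.3 / 213⌋ = 3.

3 generations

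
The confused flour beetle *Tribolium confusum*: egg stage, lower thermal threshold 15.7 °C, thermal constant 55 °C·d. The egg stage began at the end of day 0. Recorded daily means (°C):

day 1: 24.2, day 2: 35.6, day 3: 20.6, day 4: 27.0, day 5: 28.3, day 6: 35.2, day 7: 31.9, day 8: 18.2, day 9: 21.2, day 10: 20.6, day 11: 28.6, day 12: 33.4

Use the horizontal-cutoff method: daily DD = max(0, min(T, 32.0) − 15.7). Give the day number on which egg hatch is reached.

day 6

Daily DD above 15.7 °C (capped at 16.3): 8.5, 16.3, 4.9, 11.3, 12.6, 16.3, 16.2, 2.5, 5.5, 4.9, 12.9, 16.3.
Cumulative: 8.5, 24.8, 29.7, 41.0, 53.6, 69.9, 86.1, 88.6, 94.1, 99.0, 111.9, 128.2.
The total first reaches 55 DD on day 6.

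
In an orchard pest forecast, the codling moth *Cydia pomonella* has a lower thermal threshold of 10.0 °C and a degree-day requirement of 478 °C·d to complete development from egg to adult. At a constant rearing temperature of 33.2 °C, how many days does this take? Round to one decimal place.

Daily accumulation = 33.2 − 10.0 = 23.2 DD/day.
Duration = 478 / 23.2 = 20.603 ≈ 20.6 days.

20.6 days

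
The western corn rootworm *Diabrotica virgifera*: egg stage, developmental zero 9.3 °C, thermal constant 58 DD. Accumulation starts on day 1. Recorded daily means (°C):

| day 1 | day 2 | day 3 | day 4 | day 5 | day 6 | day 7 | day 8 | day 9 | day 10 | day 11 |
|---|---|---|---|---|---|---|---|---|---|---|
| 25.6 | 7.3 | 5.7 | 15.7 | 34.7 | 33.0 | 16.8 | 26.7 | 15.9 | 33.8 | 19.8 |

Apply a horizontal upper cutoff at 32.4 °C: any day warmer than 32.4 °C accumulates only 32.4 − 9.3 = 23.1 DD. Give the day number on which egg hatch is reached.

day 6

Daily DD above 9.3 °C (capped at 23.1): 16.3, 0.0, 0.0, 6.4, 23.1, 23.1, 7.5, 17.4, 6.6, 23.1, 10.5.
Cumulative: 16.3, 16.3, 16.3, 22.7, 45.8, 68.9, 76.4, 93.8, 100.4, 123.5, 134.0.
The total first reaches 58 DD on day 6.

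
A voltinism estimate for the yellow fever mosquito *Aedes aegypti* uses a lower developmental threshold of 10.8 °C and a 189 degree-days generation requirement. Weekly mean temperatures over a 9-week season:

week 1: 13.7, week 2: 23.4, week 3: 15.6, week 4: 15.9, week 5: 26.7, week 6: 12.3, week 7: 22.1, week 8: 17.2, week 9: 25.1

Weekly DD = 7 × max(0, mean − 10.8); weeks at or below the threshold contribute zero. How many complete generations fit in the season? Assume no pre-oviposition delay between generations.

2 generations

Weekly DD (7 × max(0, T̄ − 10.8)): 20.3, 88.2, 33.6, 35.7, 111.3, 10.5, 79.1, 44.8, 100.1.
Season total = 523.6 DD.
Complete generations = ⌊523.6 / 189⌋ = 2.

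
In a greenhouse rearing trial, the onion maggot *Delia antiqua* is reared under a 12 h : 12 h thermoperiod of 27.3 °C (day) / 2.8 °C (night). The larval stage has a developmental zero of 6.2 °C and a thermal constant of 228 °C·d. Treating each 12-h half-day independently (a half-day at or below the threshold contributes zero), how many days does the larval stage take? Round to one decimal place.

21.6 days

Day half: max(0, 27.3 − 6.2) × 0.5 = 21.1 × 0.5 = 10.55 DD.
Night half: max(0, 2.8 − 6.2) × 0.5 = 0.0 × 0.5 = 0.00 DD.
Per 24 h: 10.55 DD/day.
Duration = 228 / 10.55 = 21.611 ≈ 21.6 days.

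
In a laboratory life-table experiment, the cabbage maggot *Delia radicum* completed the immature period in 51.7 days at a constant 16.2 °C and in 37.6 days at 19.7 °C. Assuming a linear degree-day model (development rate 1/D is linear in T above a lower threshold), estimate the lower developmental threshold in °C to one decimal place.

6.9 °C

Equal thermal constants: D₁(T₁ − T_b) = D₂(T₂ − T_b).
51.7·(16.2 − T_b) = 37.6·(19.7 − T_b)
T_b = (51.7·16.2 − 37.6·19.7) / (51.7 − 37.6) = 96.82 / 14.1 = 6.867 °C ≈ 6.9 °C.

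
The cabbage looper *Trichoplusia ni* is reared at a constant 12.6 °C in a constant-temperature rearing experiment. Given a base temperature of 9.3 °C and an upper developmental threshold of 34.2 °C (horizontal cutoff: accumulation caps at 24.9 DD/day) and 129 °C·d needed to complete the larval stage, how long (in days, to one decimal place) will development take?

39.1 days

Daily accumulation = 12.6 − 9.3 = 3.3 DD/day.
Duration = 129 / 3.3 = 39.091 ≈ 39.1 days.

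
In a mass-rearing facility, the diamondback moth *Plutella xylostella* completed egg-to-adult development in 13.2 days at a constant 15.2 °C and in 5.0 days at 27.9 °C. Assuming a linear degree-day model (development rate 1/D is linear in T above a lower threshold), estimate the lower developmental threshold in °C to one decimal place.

7.5 °C

Under the model K = D·(T − T_b), so D₁·(T₁ − T_b) = D₂·(T₂ − T_b).
13.2·(15.2 − T_b) = 5.0·(27.9 − T_b)
T_b = (13.2·15.2 − 5.0·27.9) / (13.2 − 5.0) = 61.14 / 8.2 = 7.456 °C ≈ 7.5 °C.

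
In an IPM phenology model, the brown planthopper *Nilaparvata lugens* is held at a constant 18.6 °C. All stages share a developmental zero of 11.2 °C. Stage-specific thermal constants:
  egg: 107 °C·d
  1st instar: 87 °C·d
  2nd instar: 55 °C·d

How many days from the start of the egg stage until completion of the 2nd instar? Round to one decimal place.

33.6 days

Daily accumulation at 18.6 °C = 18.6 − 11.2 = 7.4 DD/day.
Total K = 107 + 87 + 55 = 249 DD.
Total duration = 249 / 7.4 = 33.649 ≈ 33.6 days.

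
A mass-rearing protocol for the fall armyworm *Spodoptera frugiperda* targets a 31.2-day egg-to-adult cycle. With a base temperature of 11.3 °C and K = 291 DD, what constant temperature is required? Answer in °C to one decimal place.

20.6 °C

Required daily accumulation = 291 / 31.2 = 9.327 DD/day.
T = T_base + 9.327 = 11.3 + 9.327 = 20.627 ≈ 20.6 °C.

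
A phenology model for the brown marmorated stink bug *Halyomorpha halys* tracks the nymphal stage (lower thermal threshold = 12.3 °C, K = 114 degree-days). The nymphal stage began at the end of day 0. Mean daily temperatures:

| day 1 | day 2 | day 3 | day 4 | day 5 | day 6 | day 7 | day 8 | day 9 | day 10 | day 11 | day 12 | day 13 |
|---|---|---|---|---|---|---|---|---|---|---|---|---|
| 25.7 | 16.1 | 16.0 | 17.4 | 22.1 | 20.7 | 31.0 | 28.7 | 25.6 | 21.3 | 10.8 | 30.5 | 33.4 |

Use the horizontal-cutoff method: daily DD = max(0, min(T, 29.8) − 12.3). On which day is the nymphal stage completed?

Daily DD above 12.3 °C (capped at 17.5): 13.4, 3.8, 3.7, 5.1, 9.8, 8.4, 17.5, 16.4, 13.3, 9.0, 0.0, 17.5, 17.5.
Cumulative: 13.4, 17.2, 20.9, 26.0, 35.8, 44.2, 61.7, 78.1, 91.4, 100.4, 100.4, 117.9, 135.4.
The total first reaches 114 DD on day 12.

day 12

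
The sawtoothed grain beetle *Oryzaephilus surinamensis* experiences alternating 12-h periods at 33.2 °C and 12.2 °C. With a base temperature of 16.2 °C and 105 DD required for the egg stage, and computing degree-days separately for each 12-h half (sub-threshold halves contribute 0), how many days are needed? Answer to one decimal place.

12.4 days

Day half: max(0, 33.2 − 16.2) × 0.5 = 17.0 × 0.5 = 8.50 DD.
Night half: max(0, 12.2 − 16.2) × 0.5 = 0.0 × 0.5 = 0.00 DD.
Per 24 h: 8.50 DD/day.
Duration = 105 / 8.50 = 12.353 ≈ 12.4 days.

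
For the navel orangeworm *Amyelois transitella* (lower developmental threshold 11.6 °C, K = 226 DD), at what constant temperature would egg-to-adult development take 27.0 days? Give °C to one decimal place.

Required daily accumulation = 226 / 27.0 = 8.370 DD/day.
T = T_base + 8.370 = 11.6 + 8.370 = 19.970 ≈ 20.0 °C.

20.0 °C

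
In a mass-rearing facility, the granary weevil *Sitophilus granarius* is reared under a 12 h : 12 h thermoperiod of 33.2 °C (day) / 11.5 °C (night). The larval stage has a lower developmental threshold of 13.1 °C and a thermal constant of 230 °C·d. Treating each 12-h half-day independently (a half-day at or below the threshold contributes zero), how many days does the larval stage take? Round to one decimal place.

Day half: max(0, 33.2 − 13.1) × 0.5 = 20.1 × 0.5 = 10.05 DD.
Night half: max(0, 11.5 − 13.1) × 0.5 = 0.0 × 0.5 = 0.00 DD.
Per 24 h: 10.05 DD/day.
Duration = 230 / 10.05 = 22.886 ≈ 22.9 days.

22.9 days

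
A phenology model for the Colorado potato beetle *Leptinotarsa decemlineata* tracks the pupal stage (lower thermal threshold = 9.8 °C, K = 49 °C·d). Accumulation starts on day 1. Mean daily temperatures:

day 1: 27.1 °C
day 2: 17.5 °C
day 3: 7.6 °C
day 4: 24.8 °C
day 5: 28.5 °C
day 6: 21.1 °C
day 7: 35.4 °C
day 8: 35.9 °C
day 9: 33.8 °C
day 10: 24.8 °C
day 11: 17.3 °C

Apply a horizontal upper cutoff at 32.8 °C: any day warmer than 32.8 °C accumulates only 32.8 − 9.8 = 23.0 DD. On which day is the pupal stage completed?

day 5

Daily DD above 9.8 °C (capped at 23.0): 17.3, 7.7, 0.0, 15.0, 18.7, 11.3, 23.0, 23.0, 23.0, 15.0, 7.5.
Cumulative: 17.3, 25.0, 25.0, 40.0, 58.7, 70.0, 93.0, 116.0, 139.0, 154.0, 161.5.
The total first reaches 49 DD on day 5.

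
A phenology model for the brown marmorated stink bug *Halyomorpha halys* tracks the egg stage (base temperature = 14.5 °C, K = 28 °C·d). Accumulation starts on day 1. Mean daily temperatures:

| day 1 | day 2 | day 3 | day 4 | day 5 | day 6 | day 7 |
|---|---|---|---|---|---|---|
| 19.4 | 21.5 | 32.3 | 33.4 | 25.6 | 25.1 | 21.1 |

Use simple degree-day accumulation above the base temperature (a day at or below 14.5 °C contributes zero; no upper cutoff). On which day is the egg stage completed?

day 3

Daily DD above 14.5 °C: 4.9, 7.0, 17.8, 18.9, 11.1, 10.6, 6.6.
Cumulative: 4.9, 11.9, 29.7, 48.6, 59.7, 70.3, 76.9.
The total first reaches 28 DD on day 3.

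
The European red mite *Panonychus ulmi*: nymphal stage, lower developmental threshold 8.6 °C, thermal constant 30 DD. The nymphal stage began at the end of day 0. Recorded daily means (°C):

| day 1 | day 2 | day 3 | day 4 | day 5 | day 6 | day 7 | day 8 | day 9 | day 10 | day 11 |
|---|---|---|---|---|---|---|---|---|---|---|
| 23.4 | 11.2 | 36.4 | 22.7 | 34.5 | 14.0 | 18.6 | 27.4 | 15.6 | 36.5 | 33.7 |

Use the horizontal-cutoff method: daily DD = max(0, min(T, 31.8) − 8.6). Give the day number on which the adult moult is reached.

day 3

Daily DD above 8.6 °C (capped at 23.2): 14.8, 2.6, 23.2, 14.1, 23.2, 5.4, 10.0, 18.8, 7.0, 23.2, 23.2.
Cumulative: 14.8, 17.4, 40.6, 54.7, 77.9, 83.3, 93.3, 112.1, 119.1, 142.3, 165.5.
The total first reaches 30 DD on day 3.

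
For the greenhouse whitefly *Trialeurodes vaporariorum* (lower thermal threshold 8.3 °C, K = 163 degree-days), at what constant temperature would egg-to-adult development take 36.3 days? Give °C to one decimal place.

Required daily accumulation = 163 / 36.3 = 4.490 DD/day.
T = T_base + 4.490 = 8.3 + 4.490 = 12.790 ≈ 12.8 °C.

12.8 °C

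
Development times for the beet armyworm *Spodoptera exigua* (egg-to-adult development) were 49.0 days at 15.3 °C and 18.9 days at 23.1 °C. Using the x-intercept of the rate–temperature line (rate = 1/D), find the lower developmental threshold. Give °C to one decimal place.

Equal thermal constants: D₁(T₁ − T_b) = D₂(T₂ − T_b).
49.0·(15.3 − T_b) = 18.9·(23.1 − T_b)
T_b = (49.0·15.3 − 18.9·23.1) / (49.0 − 18.9) = 313.11 / 30.1 = 10.402 °C ≈ 10.4 °C.

10.4 °C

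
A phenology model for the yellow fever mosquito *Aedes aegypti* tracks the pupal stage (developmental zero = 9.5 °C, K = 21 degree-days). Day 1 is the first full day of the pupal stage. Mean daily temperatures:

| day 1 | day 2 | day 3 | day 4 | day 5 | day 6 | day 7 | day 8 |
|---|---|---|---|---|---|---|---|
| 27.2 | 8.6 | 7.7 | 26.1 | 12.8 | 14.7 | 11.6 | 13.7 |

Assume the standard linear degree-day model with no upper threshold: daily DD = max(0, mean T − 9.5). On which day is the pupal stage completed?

day 4

Daily DD above 9.5 °C: 17.7, 0.0, 0.0, 16.6, 3.3, 5.2, 2.1, 4.2.
Cumulative: 17.7, 17.7, 17.7, 34.3, 37.6, 42.8, 44.9, 49.1.
The total first reaches 21 DD on day 4.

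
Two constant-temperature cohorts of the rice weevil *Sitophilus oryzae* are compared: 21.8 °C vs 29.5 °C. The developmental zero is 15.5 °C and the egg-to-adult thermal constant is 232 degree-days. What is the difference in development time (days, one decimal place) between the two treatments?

20.3 days

At 21.8 °C: 232 / (21.8 − 15.5) = 232 / 6.3 = 36.825 d.
At 29.5 °C: 232 / (29.5 − 15.5) = 232 / 14.0 = 16.571 d.
Difference = |36.825 − 16.571| = 20.254 ≈ 20.3 days.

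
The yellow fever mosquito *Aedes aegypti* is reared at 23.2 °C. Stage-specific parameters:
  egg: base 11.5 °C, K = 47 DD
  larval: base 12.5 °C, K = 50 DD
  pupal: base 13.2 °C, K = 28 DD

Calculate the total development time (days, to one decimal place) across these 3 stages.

11.5 days

egg: 47 / (23.2 − 11.5) = 47 / 11.7 = 4.017 d.
larval: 50 / (23.2 − 12.5) = 50 / 10.7 = 4.673 d.
pupal: 28 / (23.2 − 13.2) = 28 / 10.0 = 2.800 d.
Sum = 11.490 ≈ 11.5 days.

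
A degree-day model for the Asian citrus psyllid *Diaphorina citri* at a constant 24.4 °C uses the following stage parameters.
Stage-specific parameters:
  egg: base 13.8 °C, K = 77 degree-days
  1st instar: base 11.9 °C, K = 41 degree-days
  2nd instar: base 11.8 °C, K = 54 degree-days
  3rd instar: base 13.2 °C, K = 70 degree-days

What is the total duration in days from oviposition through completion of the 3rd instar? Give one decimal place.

21.1 days

egg: 77 / (24.4 − 13.8) = 77 / 10.6 = 7.264 d.
1st instar: 41 / (24.4 − 11.9) = 41 / 12.5 = 3.280 d.
2nd instar: 54 / (24.4 − 11.8) = 54 / 12.6 = 4.286 d.
3rd instar: 70 / (24.4 − 13.2) = 70 / 11.2 = 6.250 d.
Sum = 21.080 ≈ 21.1 days.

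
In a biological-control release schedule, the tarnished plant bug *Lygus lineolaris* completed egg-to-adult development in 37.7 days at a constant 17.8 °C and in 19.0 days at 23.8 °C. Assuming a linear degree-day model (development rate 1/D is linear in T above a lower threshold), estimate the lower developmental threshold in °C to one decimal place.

Under the model K = D·(T − T_b), so D₁·(T₁ − T_b) = D₂·(T₂ − T_b).
37.7·(17.8 − T_b) = 19.0·(23.8 − T_b)
T_b = (37.7·17.8 − 19.0·23.8) / (37.7 − 19.0) = 218.86 / 18.7 = 11.704 °C ≈ 11.7 °C.

11.7 °C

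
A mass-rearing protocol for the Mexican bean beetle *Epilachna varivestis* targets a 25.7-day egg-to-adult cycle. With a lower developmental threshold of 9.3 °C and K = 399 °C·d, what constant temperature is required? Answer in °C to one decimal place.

24.8 °C

Required daily accumulation = 399 / 25.7 = 15.525 DD/day.
T = T_base + 15.525 = 9.3 + 15.525 = 24.825 ≈ 24.8 °C.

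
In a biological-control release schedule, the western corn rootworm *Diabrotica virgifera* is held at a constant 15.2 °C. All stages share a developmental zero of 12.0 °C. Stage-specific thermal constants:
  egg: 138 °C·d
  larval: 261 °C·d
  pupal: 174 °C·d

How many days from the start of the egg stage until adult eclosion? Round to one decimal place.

Daily accumulation at 15.2 °C = 15.2 − 12.0 = 3.2 DD/day.
Total K = 138 + 261 + 174 = 573 DD.
Total duration = 573 / 3.2 = 179.063 ≈ 179.1 days.

179.1 days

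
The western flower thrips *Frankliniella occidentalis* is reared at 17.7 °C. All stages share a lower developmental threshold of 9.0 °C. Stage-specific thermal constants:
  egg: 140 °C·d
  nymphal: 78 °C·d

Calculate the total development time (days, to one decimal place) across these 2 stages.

25.1 days

Daily accumulation at 17.7 °C = 17.7 − 9.0 = 8.7 DD/day.
Total K = 140 + 78 = 218 DD.
Total duration = 218 / 8.7 = 25.057 ≈ 25.1 days.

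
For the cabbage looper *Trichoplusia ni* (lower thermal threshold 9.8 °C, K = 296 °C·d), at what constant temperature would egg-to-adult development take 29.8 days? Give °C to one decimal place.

19.7 °C

Required daily accumulation = 296 / 29.8 = 9.933 DD/day.
T = T_base + 9.933 = 9.8 + 9.933 = 19.733 ≈ 19.7 °C.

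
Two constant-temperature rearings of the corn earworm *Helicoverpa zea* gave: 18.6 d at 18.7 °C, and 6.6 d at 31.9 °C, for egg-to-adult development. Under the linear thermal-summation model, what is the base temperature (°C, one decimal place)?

Under the model K = D·(T − T_b), so D₁·(T₁ − T_b) = D₂·(T₂ − T_b).
18.6·(18.7 − T_b) = 6.6·(31.9 − T_b)
T_b = (18.6·18.7 − 6.6·31.9) / (18.6 − 6.6) = 137.28 / 12.0 = 11.440 °C ≈ 11.4 °C.

11.4 °C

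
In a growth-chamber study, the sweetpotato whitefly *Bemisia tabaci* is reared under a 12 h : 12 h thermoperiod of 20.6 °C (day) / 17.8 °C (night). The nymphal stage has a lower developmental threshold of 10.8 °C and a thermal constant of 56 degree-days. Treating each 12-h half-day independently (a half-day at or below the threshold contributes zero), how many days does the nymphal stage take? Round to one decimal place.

Day half: max(0, 20.6 − 10.8) × 0.5 = 9.8 × 0.5 = 4.90 DD.
Night half: max(0, 17.8 − 10.8) × 0.5 = 7.0 × 0.5 = 3.50 DD.
Per 24 h: 8.40 DD/day.
Duration = 56 / 8.40 = 6.667 ≈ 6.7 days.

6.7 days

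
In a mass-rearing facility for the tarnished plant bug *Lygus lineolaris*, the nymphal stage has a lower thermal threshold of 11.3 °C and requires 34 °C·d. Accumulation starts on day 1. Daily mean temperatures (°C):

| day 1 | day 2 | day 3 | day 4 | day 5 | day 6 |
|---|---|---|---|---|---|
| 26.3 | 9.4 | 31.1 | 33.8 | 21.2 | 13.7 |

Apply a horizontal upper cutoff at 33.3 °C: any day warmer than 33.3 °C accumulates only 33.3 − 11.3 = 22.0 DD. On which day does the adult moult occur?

Daily DD above 11.3 °C (capped at 22.0): 15.0, 0.0, 19.8, 22.0, 9.9, 2.4.
Cumulative: 15.0, 15.0, 34.8, 56.8, 66.7, 69.1.
The total first reaches 34 DD on day 3.

day 3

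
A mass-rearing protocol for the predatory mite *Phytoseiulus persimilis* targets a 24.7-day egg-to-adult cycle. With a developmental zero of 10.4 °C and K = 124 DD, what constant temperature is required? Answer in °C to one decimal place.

Required daily accumulation = 124 / 24.7 = 5.020 DD/day.
T = T_base + 5.020 = 10.4 + 5.020 = 15.420 ≈ 15.4 °C.

15.4 °C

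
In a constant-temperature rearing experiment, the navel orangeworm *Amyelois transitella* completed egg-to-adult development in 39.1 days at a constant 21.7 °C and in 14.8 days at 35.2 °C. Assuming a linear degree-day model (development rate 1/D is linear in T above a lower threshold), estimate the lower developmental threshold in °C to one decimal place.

13.5 °C

Under the model K = D·(T − T_b), so D₁·(T₁ − T_b) = D₂·(T₂ − T_b).
39.1·(21.7 − T_b) = 14.8·(35.2 − T_b)
T_b = (39.1·21.7 − 14.8·35.2) / (39.1 − 14.8) = 327.51 / 24.3 = 13.478 °C ≈ 13.5 °C.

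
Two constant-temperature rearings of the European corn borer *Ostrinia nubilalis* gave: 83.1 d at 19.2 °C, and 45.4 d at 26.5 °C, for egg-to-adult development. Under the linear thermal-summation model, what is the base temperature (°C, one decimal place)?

Equal thermal constants: D₁(T₁ − T_b) = D₂(T₂ − T_b).
83.1·(19.2 − T_b) = 45.4·(26.5 − T_b)
T_b = (83.1·19.2 − 45.4·26.5) / (83.1 − 45.4) = 392.42 / 37.7 = 10.409 °C ≈ 10.4 °C.

10.4 °C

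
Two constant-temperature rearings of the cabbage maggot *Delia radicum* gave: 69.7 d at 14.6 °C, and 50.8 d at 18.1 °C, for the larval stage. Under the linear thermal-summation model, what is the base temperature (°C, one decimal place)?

Linear rate model ⇒ the product D·(T − T_b) is constant across temperatures.
69.7·(14.6 − T_b) = 50.8·(18.1 − T_b)
T_b = (69.7·14.6 − 50.8·18.1) / (69.7 − 50.8) = 98.14 / 18.9 = 5.193 °C ≈ 5.2 °C.

5.2 °C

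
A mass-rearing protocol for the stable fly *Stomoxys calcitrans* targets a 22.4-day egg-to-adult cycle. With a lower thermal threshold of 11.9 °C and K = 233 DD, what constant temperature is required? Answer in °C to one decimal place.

22.3 °C

Required daily accumulation = 233 / 22.4 = 10.402 DD/day.
T = T_base + 10.402 = 11.9 + 10.402 = 22.302 ≈ 22.3 °C.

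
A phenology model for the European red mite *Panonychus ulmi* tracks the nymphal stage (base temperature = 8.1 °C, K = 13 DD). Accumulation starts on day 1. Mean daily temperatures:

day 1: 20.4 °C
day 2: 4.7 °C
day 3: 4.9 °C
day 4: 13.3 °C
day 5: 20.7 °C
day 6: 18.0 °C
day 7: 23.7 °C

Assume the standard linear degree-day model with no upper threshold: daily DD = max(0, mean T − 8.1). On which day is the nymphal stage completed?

Daily DD above 8.1 °C: 12.3, 0.0, 0.0, 5.2, 12.6, 9.9, 15.6.
Cumulative: 12.3, 12.3, 12.3, 17.5, 30.1, 40.0, 55.6.
The total first reaches 13 DD on day 4.

day 4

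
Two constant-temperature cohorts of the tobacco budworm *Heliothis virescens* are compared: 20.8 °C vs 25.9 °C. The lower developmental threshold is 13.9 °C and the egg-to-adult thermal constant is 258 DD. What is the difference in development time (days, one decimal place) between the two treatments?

At 20.8 °C: 258 / (20.8 − 13.9) = 258 / 6.9 = 37.391 d.
At 25.9 °C: 258 / (25.9 − 13.9) = 258 / 12.0 = 21.500 d.
Difference = |37.391 − 21.500| = 15.891 ≈ 15.9 days.

15.9 days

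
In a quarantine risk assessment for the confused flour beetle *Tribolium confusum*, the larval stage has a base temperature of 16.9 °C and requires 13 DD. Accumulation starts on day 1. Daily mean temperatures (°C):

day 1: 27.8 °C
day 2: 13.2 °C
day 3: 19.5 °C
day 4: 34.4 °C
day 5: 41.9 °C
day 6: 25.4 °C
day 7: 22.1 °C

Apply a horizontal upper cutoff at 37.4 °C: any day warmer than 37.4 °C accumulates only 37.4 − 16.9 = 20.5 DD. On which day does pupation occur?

day 3

Daily DD above 16.9 °C (capped at 20.5): 10.9, 0.0, 2.6, 17.5, 20.5, 8.5, 5.2.
Cumulative: 10.9, 10.9, 13.5, 31.0, 51.5, 60.0, 65.2.
The total first reaches 13 DD on day 3.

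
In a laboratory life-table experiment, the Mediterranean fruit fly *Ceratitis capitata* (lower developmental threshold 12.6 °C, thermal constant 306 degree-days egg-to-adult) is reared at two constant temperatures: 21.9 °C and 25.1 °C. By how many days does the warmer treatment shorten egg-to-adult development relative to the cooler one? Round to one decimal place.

At 21.9 °C: 306 / (21.9 − 12.6) = 306 / 9.3 = 32.903 d.
At 25.1 °C: 306 / (25.1 − 12.6) = 306 / 12.5 = 24.480 d.
Difference = |32.903 − 24.480| = 8.423 ≈ 8.4 days.

8.4 days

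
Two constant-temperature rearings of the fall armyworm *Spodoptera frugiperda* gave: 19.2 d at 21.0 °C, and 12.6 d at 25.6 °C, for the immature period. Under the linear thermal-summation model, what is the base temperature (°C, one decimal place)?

Linear rate model ⇒ the product D·(T − T_b) is constant across temperatures.
19.2·(21.0 − T_b) = 12.6·(25.6 − T_b)
T_b = (19.2·21.0 − 12.6·25.6) / (19.2 − 12.6) = 80.64 / 6.6 = 12.218 °C ≈ 12.2 °C.

12.2 °C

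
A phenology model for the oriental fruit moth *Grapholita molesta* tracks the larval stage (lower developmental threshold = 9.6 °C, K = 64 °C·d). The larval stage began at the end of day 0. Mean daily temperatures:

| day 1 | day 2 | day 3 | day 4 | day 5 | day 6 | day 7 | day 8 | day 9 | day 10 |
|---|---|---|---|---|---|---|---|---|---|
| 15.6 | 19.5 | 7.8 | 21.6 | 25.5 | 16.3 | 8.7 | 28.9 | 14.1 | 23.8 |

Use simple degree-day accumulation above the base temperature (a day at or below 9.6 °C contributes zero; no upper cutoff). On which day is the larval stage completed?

day 8

Daily DD above 9.6 °C: 6.0, 9.9, 0.0, 12.0, 15.9, 6.7, 0.0, 19.3, 4.5, 14.2.
Cumulative: 6.0, 15.9, 15.9, 27.9, 43.8, 50.5, 50.5, 69.8, 74.3, 88.5.
The total first reaches 64 DD on day 8.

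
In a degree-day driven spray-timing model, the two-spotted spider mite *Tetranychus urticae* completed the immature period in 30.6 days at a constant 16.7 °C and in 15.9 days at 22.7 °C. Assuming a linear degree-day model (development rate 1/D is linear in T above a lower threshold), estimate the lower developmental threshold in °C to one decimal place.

10.2 °C

Linear rate model ⇒ the product D·(T − T_b) is constant across temperatures.
30.6·(16.7 − T_b) = 15.9·(22.7 − T_b)
T_b = (30.6·16.7 − 15.9·22.7) / (30.6 − 15.9) = 150.09 / 14.7 = 10.210 °C ≈ 10.2 °C.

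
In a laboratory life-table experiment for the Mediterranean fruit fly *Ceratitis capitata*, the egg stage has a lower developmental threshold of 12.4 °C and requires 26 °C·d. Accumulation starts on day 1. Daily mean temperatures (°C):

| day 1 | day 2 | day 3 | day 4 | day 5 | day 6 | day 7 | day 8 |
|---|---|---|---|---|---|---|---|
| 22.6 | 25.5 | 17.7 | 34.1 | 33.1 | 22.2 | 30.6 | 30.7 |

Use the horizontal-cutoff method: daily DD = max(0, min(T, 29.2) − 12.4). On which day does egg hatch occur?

Daily DD above 12.4 °C (capped at 16.8): 10.2, 13.1, 5.3, 16.8, 16.8, 9.8, 16.8, 16.8.
Cumulative: 10.2, 23.3, 28.6, 45.4, 62.2, 72.0, 88.8, 105.6.
The total first reaches 26 DD on day 3.

day 3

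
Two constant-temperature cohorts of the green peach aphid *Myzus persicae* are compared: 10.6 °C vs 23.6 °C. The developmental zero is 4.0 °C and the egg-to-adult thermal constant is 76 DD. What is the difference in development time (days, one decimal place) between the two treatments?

7.6 days

At 10.6 °C: 76 / (10.6 − 4.0) = 76 / 6.6 = 11.515 d.
At 23.6 °C: 76 / (23.6 − 4.0) = 76 / 19.6 = 3.878 d.
Difference = |11.515 − 3.878| = 7.638 ≈ 7.6 days.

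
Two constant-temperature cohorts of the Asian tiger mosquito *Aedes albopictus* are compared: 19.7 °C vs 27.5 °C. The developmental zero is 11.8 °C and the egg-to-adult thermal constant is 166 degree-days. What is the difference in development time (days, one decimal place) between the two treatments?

At 19.7 °C: 166 / (19.7 − 11.8) = 166 / 7.9 = 21.013 d.
At 27.5 °C: 166 / (27.5 − 11.8) = 166 / 15.7 = 10.573 d.
Difference = |21.013 − 10.573| = 10.439 ≈ 10.4 days.

10.4 days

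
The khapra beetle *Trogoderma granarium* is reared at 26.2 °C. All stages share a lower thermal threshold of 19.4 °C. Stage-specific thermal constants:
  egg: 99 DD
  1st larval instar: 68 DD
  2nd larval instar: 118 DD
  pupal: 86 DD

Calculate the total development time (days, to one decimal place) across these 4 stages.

Daily accumulation at 26.2 °C = 26.2 − 19.4 = 6.8 DD/day.
Total K = 99 + 68 + 118 + 86 = 371 DD.
Total duration = 371 / 6.8 = 54.559 ≈ 54.6 days.

54.6 days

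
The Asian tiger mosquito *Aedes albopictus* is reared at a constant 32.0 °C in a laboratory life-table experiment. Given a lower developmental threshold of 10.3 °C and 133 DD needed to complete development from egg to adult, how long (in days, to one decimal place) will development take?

Daily accumulation = 32.0 − 10.3 = 21.7 DD/day.
Duration = 133 / 21.7 = 6.129 ≈ 6.1 days.

6.1 days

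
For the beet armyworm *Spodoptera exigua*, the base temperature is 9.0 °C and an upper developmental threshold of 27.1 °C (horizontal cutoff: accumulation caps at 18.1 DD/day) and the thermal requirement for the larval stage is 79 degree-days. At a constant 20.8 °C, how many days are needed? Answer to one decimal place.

6.7 days

Daily accumulation = 20.8 − 9.0 = 11.8 DD/day.
Duration = 79 / 11.8 = 6.695 ≈ 6.7 days.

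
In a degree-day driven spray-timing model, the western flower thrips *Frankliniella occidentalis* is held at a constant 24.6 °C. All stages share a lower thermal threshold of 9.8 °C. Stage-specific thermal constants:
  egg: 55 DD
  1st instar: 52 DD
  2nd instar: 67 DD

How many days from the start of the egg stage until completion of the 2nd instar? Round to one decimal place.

11.8 days

Daily accumulation at 24.6 °C = 24.6 − 9.8 = 14.8 DD/day.
Total K = 55 + 52 + 67 = 174 DD.
Total duration = 174 / 14.8 = 11.757 ≈ 11.8 days.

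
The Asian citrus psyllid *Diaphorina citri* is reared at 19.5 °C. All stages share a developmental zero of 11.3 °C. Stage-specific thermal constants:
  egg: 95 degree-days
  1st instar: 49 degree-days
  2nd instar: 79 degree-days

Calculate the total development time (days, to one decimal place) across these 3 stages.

27.2 days

Daily accumulation at 19.5 °C = 19.5 − 11.3 = 8.2 DD/day.
Total K = 95 + 49 + 79 = 223 DD.
Total duration = 223 / 8.2 = 27.195 ≈ 27.2 days.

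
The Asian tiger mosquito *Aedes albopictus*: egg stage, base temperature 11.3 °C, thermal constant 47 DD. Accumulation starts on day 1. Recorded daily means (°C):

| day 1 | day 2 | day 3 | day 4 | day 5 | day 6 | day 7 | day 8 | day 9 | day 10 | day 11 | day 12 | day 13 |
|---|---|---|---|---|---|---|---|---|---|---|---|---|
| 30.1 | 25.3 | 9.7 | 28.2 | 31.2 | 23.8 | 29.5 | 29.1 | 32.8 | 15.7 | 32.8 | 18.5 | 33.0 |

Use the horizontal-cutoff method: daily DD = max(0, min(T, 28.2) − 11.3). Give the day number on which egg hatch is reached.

Daily DD above 11.3 °C (capped at 16.9): 16.9, 14.0, 0.0, 16.9, 16.9, 12.5, 16.9, 16.9, 16.9, 4.4, 16.9, 7.2, 16.9.
Cumulative: 16.9, 30.9, 30.9, 47.8, 64.7, 77.2, 94.1, 111.0, 127.9, 132.3, 149.2, 156.4, 173.3.
The total first reaches 47 DD on day 4.

day 4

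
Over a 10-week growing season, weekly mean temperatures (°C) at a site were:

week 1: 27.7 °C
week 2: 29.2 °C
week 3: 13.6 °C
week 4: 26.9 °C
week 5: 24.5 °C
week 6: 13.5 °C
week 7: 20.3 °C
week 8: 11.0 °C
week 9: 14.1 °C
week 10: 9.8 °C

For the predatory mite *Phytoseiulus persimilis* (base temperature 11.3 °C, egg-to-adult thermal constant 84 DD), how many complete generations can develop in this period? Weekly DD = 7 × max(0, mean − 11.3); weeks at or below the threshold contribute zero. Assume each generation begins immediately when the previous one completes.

Weekly DD (7 × max(0, T̄ − 11.3)): 114.8, 125.3, 16.1, 109.2, 92.4, 15.4, 63.0, 0.0, 19.6, 0.0.
Season total = 555.8 DD.
Complete generations = ⌊555.8 / 84⌋ = 6.

6 generations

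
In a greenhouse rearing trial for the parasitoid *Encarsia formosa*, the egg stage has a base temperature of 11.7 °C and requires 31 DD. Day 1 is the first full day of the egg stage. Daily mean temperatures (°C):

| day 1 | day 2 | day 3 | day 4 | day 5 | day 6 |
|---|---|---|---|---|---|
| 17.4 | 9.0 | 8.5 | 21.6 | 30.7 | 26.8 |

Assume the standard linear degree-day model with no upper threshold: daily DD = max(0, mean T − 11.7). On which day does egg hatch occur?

day 5

Daily DD above 11.7 °C: 5.7, 0.0, 0.0, 9.9, 19.0, 15.1.
Cumulative: 5.7, 5.7, 5.7, 15.6, 34.6, 49.7.
The total first reaches 31 DD on day 5.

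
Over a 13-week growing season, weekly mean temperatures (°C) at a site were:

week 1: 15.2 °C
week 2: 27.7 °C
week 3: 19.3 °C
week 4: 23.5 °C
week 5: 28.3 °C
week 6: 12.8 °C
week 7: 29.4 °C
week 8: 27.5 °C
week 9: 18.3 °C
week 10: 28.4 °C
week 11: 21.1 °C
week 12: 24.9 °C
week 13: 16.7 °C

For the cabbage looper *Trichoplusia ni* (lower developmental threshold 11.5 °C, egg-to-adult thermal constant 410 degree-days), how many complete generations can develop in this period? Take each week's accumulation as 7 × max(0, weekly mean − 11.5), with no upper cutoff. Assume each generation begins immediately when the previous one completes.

Weekly DD (7 × max(0, T̄ − 11.5)): 25.9, 113.4, 54.6, 84.0, 117.6, 9.1, 125.3, 112.0, 47.6, 118.3, 67.2, 93.8, 36.4.
Season total = 1005.2 DD.
Complete generations = ⌊1005.2 / 410⌋ = 2.

2 generations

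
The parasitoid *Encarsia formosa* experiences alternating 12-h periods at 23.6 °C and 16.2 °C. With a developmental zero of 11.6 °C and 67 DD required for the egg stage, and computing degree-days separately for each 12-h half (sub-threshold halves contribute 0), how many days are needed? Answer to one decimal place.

Day half: max(0, 23.6 − 11.6) × 0.5 = 12.0 × 0.5 = 6.00 DD.
Night half: max(0, 16.2 − 11.6) × 0.5 = 4.6 × 0.5 = 2.30 DD.
Per 24 h: 8.30 DD/day.
Duration = 67 / 8.30 = 8.072 ≈ 8.1 days.

8.1 days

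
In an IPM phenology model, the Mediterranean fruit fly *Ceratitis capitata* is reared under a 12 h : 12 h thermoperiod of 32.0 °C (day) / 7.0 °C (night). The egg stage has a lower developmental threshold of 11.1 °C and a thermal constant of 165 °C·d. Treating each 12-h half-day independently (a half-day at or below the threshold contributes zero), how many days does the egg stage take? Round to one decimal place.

15.8 days

Day half: max(0, 32.0 − 11.1) × 0.5 = 20.9 × 0.5 = 10.45 DD.
Night half: max(0, 7.0 − 11.1) × 0.5 = 0.0 × 0.5 = 0.00 DD.
Per 24 h: 10.45 DD/day.
Duration = 165 / 10.45 = 15.789 ≈ 15.8 days.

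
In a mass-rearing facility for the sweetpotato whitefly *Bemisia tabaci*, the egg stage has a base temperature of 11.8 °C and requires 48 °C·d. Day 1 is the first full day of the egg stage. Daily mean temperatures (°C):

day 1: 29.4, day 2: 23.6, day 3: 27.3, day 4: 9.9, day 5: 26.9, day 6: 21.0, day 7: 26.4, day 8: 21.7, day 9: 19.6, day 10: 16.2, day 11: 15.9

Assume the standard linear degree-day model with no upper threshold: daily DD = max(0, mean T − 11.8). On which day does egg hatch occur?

day 5

Daily DD above 11.8 °C: 17.6, 11.8, 15.5, 0.0, 15.1, 9.2, 14.6, 9.9, 7.8, 4.4, 4.1.
Cumulative: 17.6, 29.4, 44.9, 44.9, 60.0, 69.2, 83.8, 93.7, 101.5, 105.9, 110.0.
The total first reaches 48 DD on day 5.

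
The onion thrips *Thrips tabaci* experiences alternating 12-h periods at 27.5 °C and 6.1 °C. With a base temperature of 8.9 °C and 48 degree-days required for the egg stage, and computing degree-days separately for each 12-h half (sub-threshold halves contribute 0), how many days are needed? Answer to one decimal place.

Day half: max(0, 27.5 − 8.9) × 0.5 = 18.6 × 0.5 = 9.30 DD.
Night half: max(0, 6.1 − 8.9) × 0.5 = 0.0 × 0.5 = 0.00 DD.
Per 24 h: 9.30 DD/day.
Duration = 48 / 9.30 = 5.161 ≈ 5.2 days.

5.2 days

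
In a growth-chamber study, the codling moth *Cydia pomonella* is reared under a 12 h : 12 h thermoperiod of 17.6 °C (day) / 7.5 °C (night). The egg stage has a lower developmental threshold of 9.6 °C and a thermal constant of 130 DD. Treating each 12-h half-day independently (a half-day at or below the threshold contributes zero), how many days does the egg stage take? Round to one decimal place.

Day half: max(0, 17.6 − 9.6) × 0.5 = 8.0 × 0.5 = 4.00 DD.
Night half: max(0, 7.5 − 9.6) × 0.5 = 0.0 × 0.5 = 0.00 DD.
Per 24 h: 4.00 DD/day.
Duration = 130 / 4.00 = 32.500 ≈ 32.5 days.

32.5 days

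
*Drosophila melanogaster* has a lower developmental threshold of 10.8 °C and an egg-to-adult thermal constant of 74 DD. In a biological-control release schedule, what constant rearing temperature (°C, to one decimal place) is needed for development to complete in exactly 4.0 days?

29.3 °C

Required daily accumulation = 74 / 4.0 = 18.500 DD/day.
T = T_base + 18.500 = 10.8 + 18.500 = 29.300 ≈ 29.3 °C.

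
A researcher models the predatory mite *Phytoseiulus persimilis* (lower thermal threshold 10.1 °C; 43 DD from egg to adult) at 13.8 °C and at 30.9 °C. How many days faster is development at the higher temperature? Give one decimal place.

9.6 days

At 13.8 °C: 43 / (13.8 − 10.1) = 43 / 3.7 = 11.622 d.
At 30.9 °C: 43 / (30.9 − 10.1) = 43 / 20.8 = 2.067 d.
Difference = |11.622 − 2.067| = 9.554 ≈ 9.6 days.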